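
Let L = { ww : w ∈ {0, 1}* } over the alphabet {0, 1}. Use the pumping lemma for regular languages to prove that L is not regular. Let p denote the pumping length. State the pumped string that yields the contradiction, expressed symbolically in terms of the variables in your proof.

0^{p+k} 1^p 0^p 1^p

Assume L is regular; let p be its pumping constant.
Take w = 0^p 1^p 0^p 1^p = uu where u = 0^p1^p; then w ∈ L and |w| = 4p ≥ p.
By the pumping lemma, w = xyz with |xy| ≤ p and y is nonempty.
Because |xy| ≤ p and w begins with p copies of 0, we have y = 0^k with 1 ≤ k ≤ p.
Pump with i = 2: xy^2z = 0^{p+k} 1^p 0^p 1^p, of length 4p+k. Suppose this equals vv. The string starts with 0 and ends with 1, so v does too; thus the boundary between the two copies of v is a 1→0 transition. There is exactly one such transition, at position 2p+k, so |v| = 2p+k and |vv| = 4p+2k ≠ 4p+k since k ≥ 1. So xy^2z ∉ L.
This is a contradiction; hence L is not regular.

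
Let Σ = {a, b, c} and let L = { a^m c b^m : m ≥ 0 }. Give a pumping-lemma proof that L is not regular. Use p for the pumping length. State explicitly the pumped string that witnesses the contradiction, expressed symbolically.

a^{p+k} c b^p

Assume L is regular. Let p be the pumping length given by the pumping lemma.
Take w = a^p c b^p ∈ L with |w| = 2p+1 ≥ p.
By the pumping lemma, w = xyz with |xy| ≤ p and y is nonempty.
Since the first p symbols of w are all a's and |xy| ≤ p, y lies entirely in the leading a-block: y = a^k for some k with 1 ≤ k ≤ p.
Pump with i = 2: xy^2z = a^{p+k} c b^p, which would require p+k = p. But k ≥ 1, so xy^2z ∉ L.
Contradiction. Therefore L is not regular.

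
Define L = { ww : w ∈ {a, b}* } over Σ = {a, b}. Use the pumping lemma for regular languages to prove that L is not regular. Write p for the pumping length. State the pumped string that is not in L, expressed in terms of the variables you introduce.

a^{p+k} b^p a^p b^p

Assume L is regular; let p be its pumping constant.
Take w = a^p b^p a^p b^p = uu where u = a^pb^p; then w ∈ L and |w| = 4p ≥ p.
Write w = xyz as guaranteed by the lemma, with |xy| ≤ p and |y| ≥ 1.
The first p characters of w are a's, so xy (and hence y) consists only of a's. Write y = a^k, 1 ≤ k ≤ p.
Pump with i = 2: xy^2z = a^{p+k} b^p a^p b^p, of length 4p+k. Suppose this equals vv. The string starts with a and ends with b, so v does too; thus the boundary between the two copies of v is a b→a transition. There is exactly one such transition, at position 2p+k, so |v| = 2p+k and |vv| = 4p+2k ≠ 4p+k since k ≥ 1. So xy^2z ∉ L.
This is a contradiction; hence L is not regular.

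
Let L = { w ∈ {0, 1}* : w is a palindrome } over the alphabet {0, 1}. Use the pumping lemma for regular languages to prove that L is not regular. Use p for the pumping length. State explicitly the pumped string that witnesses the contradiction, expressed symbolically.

0^{p+k} 1 0^p

Assume L is regular; let p be its pumping constant.
Take w = 0^p 1 0^p, a palindrome of length 2p+1 ≥ p.
By the pumping lemma, w = xyz with |xy| ≤ p and |y| > 0.
The first p characters of w are 0's, so xy (and hence y) consists only of 0's. Write y = 0^k, 1 ≤ k ≤ p.
Pump with i = 2: xy^2z = 0^{p+k} 1 0^p. Its reverse is 0^p 1 0^{p+k}, which differs from xy^2z since k ≥ 1. So xy^2z is not a palindrome and xy^2z ∉ L.
This contradicts the pumping lemma, so L is not regular.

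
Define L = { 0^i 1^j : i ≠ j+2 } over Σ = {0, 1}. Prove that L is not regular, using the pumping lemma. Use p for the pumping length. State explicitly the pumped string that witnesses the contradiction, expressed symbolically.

Assume L is regular; let p be its pumping constant.
Choose w = 0^p 1^{p+p!-2}. Since p ≠ (p+p!-2)+2 = p+p!, w ∈ L; and |w| ≥ p.
The pumping lemma gives a decomposition w = xyz where |xy| ≤ p and |y| ≥ 1.
Because |xy| ≤ p and w begins with p copies of 0, we have y = 0^k with 1 ≤ k ≤ p.
Since 1 ≤ k ≤ p, k divides p!; set t = 1 + p!/k. Then xy^t z has p + (p!/k)·k = p + p! copies of 0. Now the 0-count is p+p! and (1-count)+2 = (p+p!-2)+2 = p+p!, so i ≠ j+2 fails. So xy^t z = 0^{p+p!} 1^{p+p!-2} ∉ L.
This is a contradiction; hence L is not regular.

0^{p+p!} 1^{p+p!-2}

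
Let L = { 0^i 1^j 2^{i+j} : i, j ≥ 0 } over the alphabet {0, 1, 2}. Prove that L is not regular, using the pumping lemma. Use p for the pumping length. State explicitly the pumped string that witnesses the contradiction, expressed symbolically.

Suppose for contradiction that L is regular, and let p be the pumping length.
Take w = 0^p 1^p 2^{2p} ∈ L (with i=j=p, i+j=2p), |w| = 4p ≥ p.
The pumping lemma gives a decomposition w = xyz where |xy| ≤ p and |y| > 0.
The first p characters of w are 0's, so xy (and hence y) consists only of 0's. Write y = 0^k, 1 ≤ k ≤ p.
Consider xy^2z = 0^{p+k} 1^p 2^{2p}. Now the 0- and 1-counts sum to 2p+k, but the 2-count is 2p ≠ 2p+k. So xy^2z ∉ L.
This is a contradiction; hence L is not regular.

0^{p+k} 1^p 2^{2p}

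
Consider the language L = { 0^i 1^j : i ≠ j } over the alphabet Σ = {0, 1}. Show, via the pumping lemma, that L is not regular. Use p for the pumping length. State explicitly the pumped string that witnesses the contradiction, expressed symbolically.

0^{p+p!} 1^{p+p!}

Suppose for contradiction that L is regular, and let p be the pumping length.
Choose w = 0^p 1^{p+p!}. Since p ≠ p+p!, w ∈ L; and |w| ≥ p.
Write w = xyz as guaranteed by the lemma, with |xy| ≤ p and |y| ≥ 1.
Since the first p symbols of w are all 0's and |xy| ≤ p, y lies entirely in the leading 0-block: y = 0^k for some k with 1 ≤ k ≤ p.
Since 1 ≤ k ≤ p, k divides p!; set t = 1 + p!/k. Then xy^t z has p + (p!/k)·k = p + p! copies of 0. Now the 0-count equals the 1-count, so i ≠ j fails. So xy^t z = 0^{p+p!} 1^{p+p!} ∉ L.
This is a contradiction; hence L is not regular.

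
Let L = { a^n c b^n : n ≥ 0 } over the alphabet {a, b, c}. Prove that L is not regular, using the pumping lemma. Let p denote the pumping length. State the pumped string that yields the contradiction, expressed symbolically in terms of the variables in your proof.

Assume L is regular. Let p be the pumping length given by the pumping lemma.
Take w = a^p c b^p ∈ L with |w| = 2p+1 ≥ p.
Write w = xyz as guaranteed by the lemma, with |xy| ≤ p and |y| ≥ 1.
Since the first p symbols of w are all a's and |xy| ≤ p, y lies entirely in the leading a-block: y = a^k for some k with 1 ≤ k ≤ p.
Pump with i = 2: xy^2z = a^{p+k} c b^p, which would require p+k = p. But k ≥ 1, so xy^2z ∉ L.
This contradicts the pumping lemma, so L is not regular.

a^{p+k} c b^p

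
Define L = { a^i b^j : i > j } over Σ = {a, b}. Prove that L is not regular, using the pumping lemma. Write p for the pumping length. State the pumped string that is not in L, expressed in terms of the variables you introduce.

a^{p+1-k} b^p

Assume L is regular. Let p be the pumping length given by the pumping lemma.
Choose w = a^{p+1} b^p ∈ L, with |w| = 2p+1 ≥ p.
The pumping lemma gives a decomposition w = xyz where |xy| ≤ p and y is nonempty.
Because |xy| ≤ p and w begins with p copies of a, we have y = a^k with 1 ≤ k ≤ p.
Consider xy^0z = xz = a^{p+1-k} b^p. Since k ≥ 1, the a-count p+1-k is at most p, so i > j fails; thus xz ∉ L.
This contradicts the pumping lemma, so L is not regular.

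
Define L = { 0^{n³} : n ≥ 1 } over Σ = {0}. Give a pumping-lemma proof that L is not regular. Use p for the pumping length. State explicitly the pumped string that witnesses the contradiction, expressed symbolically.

Assume L is regular; let p be its pumping constant.
Take w = 0^{p³} ∈ L with |w| = p³ ≥ p.
By the pumping lemma, w = xyz with |xy| ≤ p and |y| > 0.
Then y = 0^k for some k with 1 ≤ k ≤ p.
Pump with i = 2: xy^2z = 0^{p³+k}. Since 1 ≤ k ≤ p, p³ < p³+k ≤ p³+p < p³+3p²+3p+1 = (p+1)³, so p³+k is not a perfect cube. So xy^2z ∉ L.
This contradicts the pumping lemma, so L is not regular.

0^{p³+k}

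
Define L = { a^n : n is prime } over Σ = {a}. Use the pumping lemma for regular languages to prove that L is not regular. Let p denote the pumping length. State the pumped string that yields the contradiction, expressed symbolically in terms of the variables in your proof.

a^{q(1+k)}

Assume L is regular. Let p be the pumping length given by the pumping lemma.
Let q be a prime with q ≥ p+2 (infinitely many primes exist), and take w = a^q ∈ L with |w| = q ≥ p.
By the pumping lemma, w = xyz with |xy| ≤ p and |y| > 0.
Then y = a^k for some k with 1 ≤ k ≤ p.
Since 1 ≤ k ≤ p, |xz| = q-k. Pump with i = q+1: |xy^{q+1}z| = (q-k)+(q+1)k = q+qk = q(1+k), which is composite (both factors ≥ 2). So xy^{q+1}z = a^{q(1+k)} ∉ L.
Contradiction. Therefore L is not regular.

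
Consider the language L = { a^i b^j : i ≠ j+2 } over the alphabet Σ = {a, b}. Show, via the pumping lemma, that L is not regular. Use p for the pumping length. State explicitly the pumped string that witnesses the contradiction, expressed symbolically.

Assume L is regular; let p be its pumping constant.
Choose w = a^p b^{p+p!-2}. Since p ≠ (p+p!-2)+2 = p+p!, w ∈ L; and |w| ≥ p.
Write w = xyz as guaranteed by the lemma, with |xy| ≤ p and |y| ≥ 1.
Since the first p symbols of w are all a's and |xy| ≤ p, y lies entirely in the leading a-block: y = a^k for some k with 1 ≤ k ≤ p.
Since 1 ≤ k ≤ p, k divides p!; set t = 1 + p!/k. Then xy^t z has p + (p!/k)·k = p + p! copies of a. Now the a-count is p+p! and (b-count)+2 = (p+p!-2)+2 = p+p!, so i ≠ j+2 fails. So xy^t z = a^{p+p!} b^{p+p!-2} ∉ L.
Contradiction. Therefore L is not regular.

a^{p+p!} b^{p+p!-2}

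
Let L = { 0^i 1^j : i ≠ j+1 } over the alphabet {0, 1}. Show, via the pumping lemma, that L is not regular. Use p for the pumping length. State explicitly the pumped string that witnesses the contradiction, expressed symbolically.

Assume L is regular; let p be its pumping constant.
Choose w = 0^p 1^{p+p!-1}. Since p ≠ (p+p!-1)+1 = p+p!, w ∈ L; and |w| ≥ p.
By the pumping lemma, w = xyz with |xy| ≤ p and y is nonempty.
Since the first p symbols of w are all 0's and |xy| ≤ p, y lies entirely in the leading 0-block: y = 0^k for some k with 1 ≤ k ≤ p.
Since 1 ≤ k ≤ p, k divides p!; set t = 1 + p!/k. Then xy^t z has p + (p!/k)·k = p + p! copies of 0. Now the 0-count is p+p! and (1-count)+1 = (p+p!-1)+1 = p+p!, so i ≠ j+1 fails. So xy^t z = 0^{p+p!} 1^{p+p!-1} ∉ L.
This is a contradiction; hence L is not regular.

0^{p+p!} 1^{p+p!-1}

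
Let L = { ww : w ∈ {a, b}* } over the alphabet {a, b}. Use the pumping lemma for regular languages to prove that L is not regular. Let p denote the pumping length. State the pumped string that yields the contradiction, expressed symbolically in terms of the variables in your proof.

Suppose for contradiction that L is regular, and let p be the pumping length.
Take w = a^p b^p a^p b^p = uu where u = a^pb^p; then w ∈ L and |w| = 4p ≥ p.
By the pumping lemma, w = xyz with |xy| ≤ p and |y| ≥ 1.
The first p characters of w are a's, so xy (and hence y) consists only of a's. Write y = a^k, 1 ≤ k ≤ p.
Pump with i = 2: xy^2z = a^{p+k} b^p a^p b^p, of length 4p+k. Suppose this equals vv. The string starts with a and ends with b, so v does too; thus the boundary between the two copies of v is a b→a transition. There is exactly one such transition, at position 2p+k, so |v| = 2p+k and |vv| = 4p+2k ≠ 4p+k since k ≥ 1. So xy^2z ∉ L.
Contradiction. Therefore L is not regular.

a^{p+k} b^p a^p b^p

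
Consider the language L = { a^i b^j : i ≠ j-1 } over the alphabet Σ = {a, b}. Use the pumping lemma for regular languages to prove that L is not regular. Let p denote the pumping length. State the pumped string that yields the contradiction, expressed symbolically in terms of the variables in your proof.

a^{p+p!} b^{p+p!+1}

Assume L is regular; let p be its pumping constant.
Choose w = a^p b^{p+p!+1}. Since p ≠ (p+p!+1)-1 = p+p!, w ∈ L; and |w| ≥ p.
By the pumping lemma, w = xyz with |xy| ≤ p and |y| ≥ 1.
The first p characters of w are a's, so xy (and hence y) consists only of a's. Write y = a^k, 1 ≤ k ≤ p.
Since 1 ≤ k ≤ p, k divides p!; set t = 1 + p!/k. Then xy^t z has p + (p!/k)·k = p + p! copies of a. Now the a-count is p+p! and (b-count)-1 = (p+p!+1)-1 = p+p!, so i ≠ j-1 fails. So xy^t z = a^{p+p!} b^{p+p!+1} ∉ L.
This is a contradiction; hence L is not regular.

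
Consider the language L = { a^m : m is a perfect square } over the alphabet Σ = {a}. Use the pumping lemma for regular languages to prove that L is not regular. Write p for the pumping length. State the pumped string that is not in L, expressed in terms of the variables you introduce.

Assume L is regular; let p be its pumping constant.
Take w = a^{p²} ∈ L with |w| = p² ≥ p.
The pumping lemma gives a decomposition w = xyz where |xy| ≤ p and |y| ≥ 1.
Then y = a^k for some k with 1 ≤ k ≤ p.
Pump with i = 2: xy^2z = a^{p²+k}. Since 1 ≤ k ≤ p, p² < p²+k ≤ p²+p < (p+1)², so p²+k lies strictly between consecutive squares and is not a perfect square. So xy^2z ∉ L.
This is a contradiction; hence L is not regular.

a^{p²+k}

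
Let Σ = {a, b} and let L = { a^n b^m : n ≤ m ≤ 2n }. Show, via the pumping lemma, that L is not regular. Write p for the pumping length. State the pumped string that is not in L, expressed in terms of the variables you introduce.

a^{p+k} b^p

Assume L is regular; let p be its pumping constant.
Take w = a^p b^p ∈ L (since p ≤ p ≤ 2p), with |w| = 2p ≥ p.
Write w = xyz as guaranteed by the lemma, with |xy| ≤ p and |y| > 0.
Because |xy| ≤ p and w begins with p copies of a, we have y = a^k with 1 ≤ k ≤ p.
Pump with i = 2: xy^2z = a^{p+k} b^p. Now n = p+k > p = m, so the condition n ≤ m fails. Thus xy^2z ∉ L.
This is a contradiction; hence L is not regular.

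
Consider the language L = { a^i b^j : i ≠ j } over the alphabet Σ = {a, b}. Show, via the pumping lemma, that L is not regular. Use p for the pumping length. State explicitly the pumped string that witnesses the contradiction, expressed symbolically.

Assume L is regular; let p be its pumping constant.
Choose w = a^p b^{p+p!}. Since p ≠ p+p!, w ∈ L; and |w| ≥ p.
The pumping lemma gives a decomposition w = xyz where |xy| ≤ p and |y| ≥ 1.
The first p characters of w are a's, so xy (and hence y) consists only of a's. Write y = a^k, 1 ≤ k ≤ p.
Since 1 ≤ k ≤ p, k divides p!; set t = 1 + p!/k. Then xy^t z has p + (p!/k)·k = p + p! copies of a. Now the a-count equals the b-count, so i ≠ j fails. So xy^t z = a^{p+p!} b^{p+p!} ∉ L.
This is a contradiction; hence L is not regular.

a^{p+p!} b^{p+p!}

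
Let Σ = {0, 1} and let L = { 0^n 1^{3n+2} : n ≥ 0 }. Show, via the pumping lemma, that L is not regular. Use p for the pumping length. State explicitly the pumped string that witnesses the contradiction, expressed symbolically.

0^{p+k} 1^{3p+2}

Assume L is regular; let p be its pumping constant.
Choose w = 0^p 1^{3p+2}, which is in L with |w| = 4p+2 ≥ p.
By the pumping lemma, w = xyz with |xy| ≤ p and y is nonempty.
Since the first p symbols of w are all 0's and |xy| ≤ p, y lies entirely in the leading 0-block: y = 0^k for some k with 1 ≤ k ≤ p.
Pump with i = 2: xy^2z = 0^{p+k} 1^{3p+2}. For this to lie in L we would need 3p+2 = 3(p+k)+2, which forces k = 0. But k ≥ 1, so xy^2z ∉ L.
Contradiction. Therefore L is not regular.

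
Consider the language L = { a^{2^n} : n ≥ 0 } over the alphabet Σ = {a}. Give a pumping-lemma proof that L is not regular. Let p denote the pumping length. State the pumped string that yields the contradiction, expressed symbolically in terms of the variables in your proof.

a^{2^p+k}

Assume L is regular. Let p be the pumping length given by the pumping lemma.
Take w = a^{2^p} ∈ L with |w| = 2^p ≥ p.
Write w = xyz as guaranteed by the lemma, with |xy| ≤ p and |y| ≥ 1.
Then y = a^k for some k with 1 ≤ k ≤ p.
Pump with i = 2: xy^2z = a^{2^p+k}. Since 1 ≤ k ≤ p < 2^p, we have 2^p < 2^p+k < 2^{p+1}, so 2^p+k is not a power of 2. So xy^2z ∉ L.
This is a contradiction; hence L is not regular.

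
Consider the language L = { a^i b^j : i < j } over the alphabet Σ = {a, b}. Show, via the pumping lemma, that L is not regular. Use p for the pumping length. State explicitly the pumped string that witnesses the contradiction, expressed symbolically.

a^{p+k} b^{p+1}

Suppose for contradiction that L is regular, and let p be the pumping length.
Choose w = a^p b^{p+1} ∈ L, with |w| = 2p+1 ≥ p.
The pumping lemma gives a decomposition w = xyz where |xy| ≤ p and y is nonempty.
Since the first p symbols of w are all a's and |xy| ≤ p, y lies entirely in the leading a-block: y = a^k for some k with 1 ≤ k ≤ p.
Consider xy^2z = a^{p+k} b^{p+1}. Since k ≥ 1, the a-count p+k is at least p+1, so i < j fails; thus xy^2z ∉ L.
This contradicts the pumping lemma, so L is not regular.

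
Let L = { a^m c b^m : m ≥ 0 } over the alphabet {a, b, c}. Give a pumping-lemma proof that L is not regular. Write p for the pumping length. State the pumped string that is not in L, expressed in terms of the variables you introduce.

Assume L is regular; let p be its pumping constant.
Take w = a^p c b^p ∈ L with |w| = 2p+1 ≥ p.
Write w = xyz as guaranteed by the lemma, with |xy| ≤ p and |y| > 0.
Since the first p symbols of w are all a's and |xy| ≤ p, y lies entirely in the leading a-block: y = a^k for some k with 1 ≤ k ≤ p.
Pump with i = 2: xy^2z = a^{p+k} c b^p, which would require p+k = p. But k ≥ 1, so xy^2z ∉ L.
This contradicts the pumping lemma, so L is not regular.

a^{p+k} c b^p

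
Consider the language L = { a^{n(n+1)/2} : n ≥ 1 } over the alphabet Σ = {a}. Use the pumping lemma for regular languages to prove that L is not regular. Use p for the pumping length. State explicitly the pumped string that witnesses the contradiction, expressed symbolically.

a^{p(p+1)/2+k}

Assume L is regular; let p be its pumping constant.
Take w = a^{p(p+1)/2} ∈ L with |w| = p(p+1)/2 ≥ p.
By the pumping lemma, w = xyz with |xy| ≤ p and y is nonempty.
Then y = a^k for some k with 1 ≤ k ≤ p.
Pump with i = 2: xy^2z = a^{p(p+1)/2+k}. Since 1 ≤ k ≤ p, p(p+1)/2 < p(p+1)/2+k ≤ p(p+1)/2+p < (p+1)(p+2)/2, so p(p+1)/2+k is strictly between consecutive triangular numbers. So xy^2z ∉ L.
This contradicts the pumping lemma, so L is not regular.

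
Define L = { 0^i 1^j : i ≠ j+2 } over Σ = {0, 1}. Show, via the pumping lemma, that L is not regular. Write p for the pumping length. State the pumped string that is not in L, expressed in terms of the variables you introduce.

Toward a contradiction, assume L is regular with pumping length p.
Choose w = 0^p 1^{p+p!-2}. Since p ≠ (p+p!-2)+2 = p+p!, w ∈ L; and |w| ≥ p.
The pumping lemma gives a decomposition w = xyz where |xy| ≤ p and y is nonempty.
Since the first p symbols of w are all 0's and |xy| ≤ p, y lies entirely in the leading 0-block: y = 0^k for some k with 1 ≤ k ≤ p.
Since 1 ≤ k ≤ p, k divides p!; set t = 1 + p!/k. Then xy^t z has p + (p!/k)·k = p + p! copies of 0. Now the 0-count is p+p! and (1-count)+2 = (p+p!-2)+2 = p+p!, so i ≠ j+2 fails. So xy^t z = 0^{p+p!} 1^{p+p!-2} ∉ L.
This is a contradiction; hence L is not regular.

0^{p+p!} 1^{p+p!-2}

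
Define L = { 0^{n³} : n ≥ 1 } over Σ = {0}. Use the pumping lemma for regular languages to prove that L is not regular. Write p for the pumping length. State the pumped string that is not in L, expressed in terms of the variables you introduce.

0^{p³+k}

Assume L is regular. Let p be the pumping length given by the pumping lemma.
Take w = 0^{p³} ∈ L with |w| = p³ ≥ p.
Write w = xyz as guaranteed by the lemma, with |xy| ≤ p and |y| > 0.
Then y = 0^k for some k with 1 ≤ k ≤ p.
Pump with i = 2: xy^2z = 0^{p³+k}. Since 1 ≤ k ≤ p, p³ < p³+k ≤ p³+p < p³+3p²+3p+1 = (p+1)³, so p³+k is not a perfect cube. So xy^2z ∉ L.
This contradicts the pumping lemma, so L is not regular.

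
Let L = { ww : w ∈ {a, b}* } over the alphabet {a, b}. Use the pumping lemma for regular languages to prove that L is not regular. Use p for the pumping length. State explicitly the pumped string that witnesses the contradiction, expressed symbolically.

Assume L is regular. Let p be the pumping length given by the pumping lemma.
Take w = a^p b^p a^p b^p = uu where u = a^pb^p; then w ∈ L and |w| = 4p ≥ p.
By the pumping lemma, w = xyz with |xy| ≤ p and y is nonempty.
Since the first p symbols of w are all a's and |xy| ≤ p, y lies entirely in the leading a-block: y = a^k for some k with 1 ≤ k ≤ p.
Pump with i = 2: xy^2z = a^{p+k} b^p a^p b^p, of length 4p+k. Suppose this equals vv. The string starts with a and ends with b, so v does too; thus the boundary between the two copies of v is a b→a transition. There is exactly one such transition, at position 2p+k, so |v| = 2p+k and |vv| = 4p+2k ≠ 4p+k since k ≥ 1. So xy^2z ∉ L.
This contradicts the pumping lemma, so L is not regular.

a^{p+k} b^p a^p b^p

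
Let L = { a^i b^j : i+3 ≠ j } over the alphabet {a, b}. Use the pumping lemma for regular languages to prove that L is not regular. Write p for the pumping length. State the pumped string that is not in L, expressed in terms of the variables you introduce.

Assume L is regular; let p be its pumping constant.
Choose w = a^p b^{p+p!+3}. Since p ≠ (p+p!+3)-3 = p+p!, w ∈ L; and |w| ≥ p.
By the pumping lemma, w = xyz with |xy| ≤ p and y is nonempty.
Since the first p symbols of w are all a's and |xy| ≤ p, y lies entirely in the leading a-block: y = a^k for some k with 1 ≤ k ≤ p.
Since 1 ≤ k ≤ p, k divides p!; set t = 1 + p!/k. Then xy^t z has p + (p!/k)·k = p + p! copies of a. Now the a-count is p+p! and (b-count)-3 = (p+p!+3)-3 = p+p!, so i+3 ≠ j fails. So xy^t z = a^{p+p!} b^{p+p!+3} ∉ L.
Contradiction. Therefore L is not regular.

a^{p+p!} b^{p+p!+3}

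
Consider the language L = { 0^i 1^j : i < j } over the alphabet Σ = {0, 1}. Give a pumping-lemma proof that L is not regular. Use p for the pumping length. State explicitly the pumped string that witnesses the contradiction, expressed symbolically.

0^{p+k} 1^{p+1}

Assume L is regular. Let p be the pumping length given by the pumping lemma.
Choose w = 0^p 1^{p+1} ∈ L, with |w| = 2p+1 ≥ p.
By the pumping lemma, w = xyz with |xy| ≤ p and y is nonempty.
Because |xy| ≤ p and w begins with p copies of 0, we have y = 0^k with 1 ≤ k ≤ p.
Consider xy^2z = 0^{p+k} 1^{p+1}. Since k ≥ 1, the 0-count p+k is at least p+1, so i < j fails; thus xy^2z ∉ L.
This contradicts the pumping lemma, so L is not regular.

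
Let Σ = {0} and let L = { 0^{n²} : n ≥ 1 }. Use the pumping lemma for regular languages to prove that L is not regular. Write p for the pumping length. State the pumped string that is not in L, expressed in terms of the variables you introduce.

0^{p²+k}

Assume L is regular; let p be its pumping constant.
Take w = 0^{p²} ∈ L with |w| = p² ≥ p.
Write w = xyz as guaranteed by the lemma, with |xy| ≤ p and y is nonempty.
Then y = 0^k for some k with 1 ≤ k ≤ p.
Pump with i = 2: xy^2z = 0^{p²+k}. Since 1 ≤ k ≤ p, p² < p²+k ≤ p²+p < (p+1)², so p²+k lies strictly between consecutive squares and is not a perfect square. So xy^2z ∉ L.
This is a contradiction; hence L is not regular.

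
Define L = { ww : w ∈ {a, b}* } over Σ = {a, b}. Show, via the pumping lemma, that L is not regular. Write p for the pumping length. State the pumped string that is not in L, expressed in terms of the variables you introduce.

a^{p+k} b^p a^p b^p

Toward a contradiction, assume L is regular with pumping length p.
Take w = a^p b^p a^p b^p = uu where u = a^pb^p; then w ∈ L and |w| = 4p ≥ p.
Write w = xyz as guaranteed by the lemma, with |xy| ≤ p and y is nonempty.
Because |xy| ≤ p and w begins with p copies of a, we have y = a^k with 1 ≤ k ≤ p.
Pump with i = 2: xy^2z = a^{p+k} b^p a^p b^p, of length 4p+k. Suppose this equals vv. The string starts with a and ends with b, so v does too; thus the boundary between the two copies of v is a b→a transition. There is exactly one such transition, at position 2p+k, so |v| = 2p+k and |vv| = 4p+2k ≠ 4p+k since k ≥ 1. So xy^2z ∉ L.
This is a contradiction; hence L is not regular.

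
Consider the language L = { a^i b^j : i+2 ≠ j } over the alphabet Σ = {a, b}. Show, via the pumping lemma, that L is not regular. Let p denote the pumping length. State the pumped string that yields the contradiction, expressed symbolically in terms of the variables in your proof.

a^{p+p!} b^{p+p!+2}

Assume L is regular. Let p be the pumping length given by the pumping lemma.
Choose w = a^p b^{p+p!+2}. Since p ≠ (p+p!+2)-2 = p+p!, w ∈ L; and |w| ≥ p.
By the pumping lemma, w = xyz with |xy| ≤ p and |y| ≥ 1.
Since the first p symbols of w are all a's and |xy| ≤ p, y lies entirely in the leading a-block: y = a^k for some k with 1 ≤ k ≤ p.
Since 1 ≤ k ≤ p, k divides p!; set t = 1 + p!/k. Then xy^t z has p + (p!/k)·k = p + p! copies of a. Now the a-count is p+p! and (b-count)-2 = (p+p!+2)-2 = p+p!, so i+2 ≠ j fails. So xy^t z = a^{p+p!} b^{p+p!+2} ∉ L.
This contradicts the pumping lemma, so L is not regular.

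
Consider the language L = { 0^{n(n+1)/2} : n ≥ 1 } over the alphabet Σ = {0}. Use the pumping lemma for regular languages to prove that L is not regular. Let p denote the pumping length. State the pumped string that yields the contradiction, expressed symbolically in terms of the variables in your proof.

Assume L is regular; let p be its pumping constant.
Take w = 0^{p(p+1)/2} ∈ L with |w| = p(p+1)/2 ≥ p.
Write w = xyz as guaranteed by the lemma, with |xy| ≤ p and |y| > 0.
Then y = 0^k for some k with 1 ≤ k ≤ p.
Pump with i = 2: xy^2z = 0^{p(p+1)/2+k}. Since 1 ≤ k ≤ p, p(p+1)/2 < p(p+1)/2+k ≤ p(p+1)/2+p < (p+1)(p+2)/2, so p(p+1)/2+k is strictly between consecutive triangular numbers. So xy^2z ∉ L.
Contradiction. Therefore L is not regular.

0^{p(p+1)/2+k}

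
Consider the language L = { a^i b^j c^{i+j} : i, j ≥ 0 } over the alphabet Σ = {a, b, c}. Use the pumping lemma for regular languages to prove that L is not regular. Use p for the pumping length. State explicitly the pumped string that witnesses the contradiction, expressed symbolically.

a^{p+k} b^p c^{2p}

Assume L is regular. Let p be the pumping length given by the pumping lemma.
Take w = a^p b^p c^{2p} ∈ L (with i=j=p, i+j=2p), |w| = 4p ≥ p.
By the pumping lemma, w = xyz with |xy| ≤ p and |y| > 0.
Because |xy| ≤ p and w begins with p copies of a, we have y = a^k with 1 ≤ k ≤ p.
Consider xy^2z = a^{p+k} b^p c^{2p}. Now the a- and b-counts sum to 2p+k, but the c-count is 2p ≠ 2p+k. So xy^2z ∉ L.
Contradiction. Therefore L is not regular.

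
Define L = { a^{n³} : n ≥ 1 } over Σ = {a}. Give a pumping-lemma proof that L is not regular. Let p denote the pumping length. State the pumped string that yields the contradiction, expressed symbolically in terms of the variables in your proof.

Suppose for contradiction that L is regular, and let p be the pumping length.
Take w = a^{p³} ∈ L with |w| = p³ ≥ p.
By the pumping lemma, w = xyz with |xy| ≤ p and |y| > 0.
Then y = a^k for some k with 1 ≤ k ≤ p.
Pump with i = 2: xy^2z = a^{p³+k}. Since 1 ≤ k ≤ p, p³ < p³+k ≤ p³+p < p³+3p²+3p+1 = (p+1)³, so p³+k is not a perfect cube. So xy^2z ∉ L.
This contradicts the pumping lemma, so L is not regular.

a^{p³+k}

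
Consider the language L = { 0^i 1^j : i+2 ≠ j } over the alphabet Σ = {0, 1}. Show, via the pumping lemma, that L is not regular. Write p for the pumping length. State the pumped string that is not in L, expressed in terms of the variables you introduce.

0^{p+p!} 1^{p+p!+2}

Assume L is regular; let p be its pumping constant.
Choose w = 0^p 1^{p+p!+2}. Since p ≠ (p+p!+2)-2 = p+p!, w ∈ L; and |w| ≥ p.
By the pumping lemma, w = xyz with |xy| ≤ p and |y| ≥ 1.
The first p characters of w are 0's, so xy (and hence y) consists only of 0's. Write y = 0^k, 1 ≤ k ≤ p.
Since 1 ≤ k ≤ p, k divides p!; set t = 1 + p!/k. Then xy^t z has p + (p!/k)·k = p + p! copies of 0. Now the 0-count is p+p! and (1-count)-2 = (p+p!+2)-2 = p+p!, so i+2 ≠ j fails. So xy^t z = 0^{p+p!} 1^{p+p!+2} ∉ L.
This contradicts the pumping lemma, so L is not regular.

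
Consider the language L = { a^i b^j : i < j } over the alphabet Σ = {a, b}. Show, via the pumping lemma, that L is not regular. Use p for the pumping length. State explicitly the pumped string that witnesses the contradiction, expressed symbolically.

Toward a contradiction, assume L is regular with pumping length p.
Choose w = a^p b^{p+1} ∈ L, with |w| = 2p+1 ≥ p.
The pumping lemma gives a decomposition w = xyz where |xy| ≤ p and |y| ≥ 1.
The first p characters of w are a's, so xy (and hence y) consists only of a's. Write y = a^k, 1 ≤ k ≤ p.
Consider xy^2z = a^{p+k} b^{p+1}. Since k ≥ 1, the a-count p+k is at least p+1, so i < j fails; thus xy^2z ∉ L.
Contradiction. Therefore L is not regular.

a^{p+k} b^{p+1}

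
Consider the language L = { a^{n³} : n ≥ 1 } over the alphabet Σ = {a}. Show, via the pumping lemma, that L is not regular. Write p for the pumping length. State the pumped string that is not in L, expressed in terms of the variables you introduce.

a^{p³+k}

Toward a contradiction, assume L is regular with pumping length p.
Take w = a^{p³} ∈ L with |w| = p³ ≥ p.
Write w = xyz as guaranteed by the lemma, with |xy| ≤ p and |y| ≥ 1.
Then y = a^k for some k with 1 ≤ k ≤ p.
Pump with i = 2: xy^2z = a^{p³+k}. Since 1 ≤ k ≤ p, p³ < p³+k ≤ p³+p < p³+3p²+3p+1 = (p+1)³, so p³+k is not a perfect cube. So xy^2z ∉ L.
This is a contradiction; hence L is not regular.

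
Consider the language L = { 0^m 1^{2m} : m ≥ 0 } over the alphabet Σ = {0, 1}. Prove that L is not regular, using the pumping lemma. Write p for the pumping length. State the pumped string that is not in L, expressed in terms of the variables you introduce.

Assume L is regular; let p be its pumping constant.
Let w = 0^p 1^{2p} ∈ L; note |w| = 3p ≥ p.
The pumping lemma gives a decomposition w = xyz where |xy| ≤ p and y is nonempty.
Since the first p symbols of w are all 0's and |xy| ≤ p, y lies entirely in the leading 0-block: y = 0^k for some k with 1 ≤ k ≤ p.
Pump with i = 2: xy^2z = 0^{p+k} 1^{2p}. For this to lie in L we would need 2p = 2(p+k), which forces k = 0. But k ≥ 1, so xy^2z ∉ L.
This contradicts the pumping lemma, so L is not regular.

0^{p+k} 1^{2p}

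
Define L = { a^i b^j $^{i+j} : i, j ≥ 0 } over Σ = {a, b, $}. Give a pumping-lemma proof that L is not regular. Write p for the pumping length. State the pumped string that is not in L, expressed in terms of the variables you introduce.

a^{p+k} b^p $^{2p}

Toward a contradiction, assume L is regular with pumping length p.
Take w = a^p b^p $^{2p} ∈ L (with i=j=p, i+j=2p), |w| = 4p ≥ p.
By the pumping lemma, w = xyz with |xy| ≤ p and |y| ≥ 1.
Because |xy| ≤ p and w begins with p copies of a, we have y = a^k with 1 ≤ k ≤ p.
Consider xy^2z = a^{p+k} b^p $^{2p}. Now the a- and b-counts sum to 2p+k, but the $-count is 2p ≠ 2p+k. So xy^2z ∉ L.
Contradiction. Therefore L is not regular.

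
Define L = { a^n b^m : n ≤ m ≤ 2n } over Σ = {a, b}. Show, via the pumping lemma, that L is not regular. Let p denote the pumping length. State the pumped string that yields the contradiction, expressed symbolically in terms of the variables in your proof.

a^{p+k} b^p

Toward a contradiction, assume L is regular with pumping length p.
Take w = a^p b^p ∈ L (since p ≤ p ≤ 2p), with |w| = 2p ≥ p.
By the pumping lemma, w = xyz with |xy| ≤ p and |y| > 0.
The first p characters of w are a's, so xy (and hence y) consists only of a's. Write y = a^k, 1 ≤ k ≤ p.
Pump with i = 2: xy^2z = a^{p+k} b^p. Now n = p+k > p = m, so the condition n ≤ m fails. Thus xy^2z ∉ L.
Contradiction. Therefore L is not regular.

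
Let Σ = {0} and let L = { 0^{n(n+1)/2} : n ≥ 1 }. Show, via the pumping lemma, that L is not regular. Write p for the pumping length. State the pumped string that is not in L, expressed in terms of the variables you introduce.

Assume L is regular. Let p be the pumping length given by the pumping lemma.
Take w = 0^{p(p+1)/2} ∈ L with |w| = p(p+1)/2 ≥ p.
The pumping lemma gives a decomposition w = xyz where |xy| ≤ p and y is nonempty.
Then y = 0^k for some k with 1 ≤ k ≤ p.
Pump with i = 2: xy^2z = 0^{p(p+1)/2+k}. Since 1 ≤ k ≤ p, p(p+1)/2 < p(p+1)/2+k ≤ p(p+1)/2+p < (p+1)(p+2)/2, so p(p+1)/2+k is strictly between consecutive triangular numbers. So xy^2z ∉ L.
This is a contradiction; hence L is not regular.

0^{p(p+1)/2+k}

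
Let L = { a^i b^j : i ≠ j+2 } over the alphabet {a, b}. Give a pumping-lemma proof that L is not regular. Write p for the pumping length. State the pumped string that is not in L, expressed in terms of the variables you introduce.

Assume L is regular. Let p be the pumping length given by the pumping lemma.
Choose w = a^p b^{p+p!-2}. Since p ≠ (p+p!-2)+2 = p+p!, w ∈ L; and |w| ≥ p.
By the pumping lemma, w = xyz with |xy| ≤ p and y is nonempty.
The first p characters of w are a's, so xy (and hence y) consists only of a's. Write y = a^k, 1 ≤ k ≤ p.
Since 1 ≤ k ≤ p, k divides p!; set t = 1 + p!/k. Then xy^t z has p + (p!/k)·k = p + p! copies of a. Now the a-count is p+p! and (b-count)+2 = (p+p!-2)+2 = p+p!, so i ≠ j+2 fails. So xy^t z = a^{p+p!} b^{p+p!-2} ∉ L.
Contradiction. Therefore L is not regular.

a^{p+p!} b^{p+p!-2}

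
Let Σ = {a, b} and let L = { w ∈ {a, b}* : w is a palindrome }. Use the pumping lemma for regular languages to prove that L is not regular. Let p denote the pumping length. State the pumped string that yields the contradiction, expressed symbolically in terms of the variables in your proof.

Assume L is regular. Let p be the pumping length given by the pumping lemma.
Take w = a^p b a^p, a palindrome of length 2p+1 ≥ p.
The pumping lemma gives a decomposition w = xyz where |xy| ≤ p and y is nonempty.
Since the first p symbols of w are all a's and |xy| ≤ p, y lies entirely in the leading a-block: y = a^k for some k with 1 ≤ k ≤ p.
Pump with i = 2: xy^2z = a^{p+k} b a^p. Its reverse is a^p b a^{p+k}, which differs from xy^2z since k ≥ 1. So xy^2z is not a palindrome and xy^2z ∉ L.
This is a contradiction; hence L is not regular.

a^{p+k} b a^p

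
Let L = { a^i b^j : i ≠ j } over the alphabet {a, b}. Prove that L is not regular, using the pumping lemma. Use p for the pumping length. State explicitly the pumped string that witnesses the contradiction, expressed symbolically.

a^{p+p!} b^{p+p!}

Toward a contradiction, assume L is regular with pumping length p.
Choose w = a^p b^{p+p!}. Since p ≠ p+p!, w ∈ L; and |w| ≥ p.
The pumping lemma gives a decomposition w = xyz where |xy| ≤ p and y is nonempty.
Because |xy| ≤ p and w begins with p copies of a, we have y = a^k with 1 ≤ k ≤ p.
Since 1 ≤ k ≤ p, k divides p!; set t = 1 + p!/k. Then xy^t z has p + (p!/k)·k = p + p! copies of a. Now the a-count equals the b-count, so i ≠ j fails. So xy^t z = a^{p+p!} b^{p+p!} ∉ L.
Contradiction. Therefore L is not regular.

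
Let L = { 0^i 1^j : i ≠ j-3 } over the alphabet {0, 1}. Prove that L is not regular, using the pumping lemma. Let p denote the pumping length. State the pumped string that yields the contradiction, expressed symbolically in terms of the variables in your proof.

0^{p+p!} 1^{p+p!+3}

Assume L is regular; let p be its pumping constant.
Choose w = 0^p 1^{p+p!+3}. Since p ≠ (p+p!+3)-3 = p+p!, w ∈ L; and |w| ≥ p.
The pumping lemma gives a decomposition w = xyz where |xy| ≤ p and |y| ≥ 1.
Because |xy| ≤ p and w begins with p copies of 0, we have y = 0^k with 1 ≤ k ≤ p.
Since 1 ≤ k ≤ p, k divides p!; set t = 1 + p!/k. Then xy^t z has p + (p!/k)·k = p + p! copies of 0. Now the 0-count is p+p! and (1-count)-3 = (p+p!+3)-3 = p+p!, so i ≠ j-3 fails. So xy^t z = 0^{p+p!} 1^{p+p!+3} ∉ L.
Contradiction. Therefore L is not regular.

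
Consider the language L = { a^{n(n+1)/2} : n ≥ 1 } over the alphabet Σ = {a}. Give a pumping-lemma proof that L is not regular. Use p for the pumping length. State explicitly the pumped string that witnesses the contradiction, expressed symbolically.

Assume L is regular; let p be its pumping constant.
Take w = a^{p(p+1)/2} ∈ L with |w| = p(p+1)/2 ≥ p.
The pumping lemma gives a decomposition w = xyz where |xy| ≤ p and |y| > 0.
Then y = a^k for some k with 1 ≤ k ≤ p.
Pump with i = 2: xy^2z = a^{p(p+1)/2+k}. Since 1 ≤ k ≤ p, p(p+1)/2 < p(p+1)/2+k ≤ p(p+1)/2+p < (p+1)(p+2)/2, so p(p+1)/2+k is strictly between consecutive triangular numbers. So xy^2z ∉ L.
Contradiction. Therefore L is not regular.

a^{p(p+1)/2+k}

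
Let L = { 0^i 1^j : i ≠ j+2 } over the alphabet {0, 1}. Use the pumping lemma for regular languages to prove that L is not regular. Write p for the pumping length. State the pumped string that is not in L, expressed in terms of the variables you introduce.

Toward a contradiction, assume L is regular with pumping length p.
Choose w = 0^p 1^{p+p!-2}. Since p ≠ (p+p!-2)+2 = p+p!, w ∈ L; and |w| ≥ p.
By the pumping lemma, w = xyz with |xy| ≤ p and y is nonempty.
Because |xy| ≤ p and w begins with p copies of 0, we have y = 0^k with 1 ≤ k ≤ p.
Since 1 ≤ k ≤ p, k divides p!; set t = 1 + p!/k. Then xy^t z has p + (p!/k)·k = p + p! copies of 0. Now the 0-count is p+p! and (1-count)+2 = (p+p!-2)+2 = p+p!, so i ≠ j+2 fails. So xy^t z = 0^{p+p!} 1^{p+p!-2} ∉ L.
Contradiction. Therefore L is not regular.

0^{p+p!} 1^{p+p!-2}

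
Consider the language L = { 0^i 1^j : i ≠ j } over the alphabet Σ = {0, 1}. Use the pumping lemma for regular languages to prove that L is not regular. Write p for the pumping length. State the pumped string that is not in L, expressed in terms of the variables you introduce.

Assume L is regular; let p be its pumping constant.
Choose w = 0^p 1^{p+p!}. Since p ≠ p+p!, w ∈ L; and |w| ≥ p.
Write w = xyz as guaranteed by the lemma, with |xy| ≤ p and |y| > 0.
The first p characters of w are 0's, so xy (and hence y) consists only of 0's. Write y = 0^k, 1 ≤ k ≤ p.
Since 1 ≤ k ≤ p, k divides p!; set t = 1 + p!/k. Then xy^t z has p + (p!/k)·k = p + p! copies of 0. Now the 0-count equals the 1-count, so i ≠ j fails. So xy^t z = 0^{p+p!} 1^{p+p!} ∉ L.
Contradiction. Therefore L is not regular.

0^{p+p!} 1^{p+p!}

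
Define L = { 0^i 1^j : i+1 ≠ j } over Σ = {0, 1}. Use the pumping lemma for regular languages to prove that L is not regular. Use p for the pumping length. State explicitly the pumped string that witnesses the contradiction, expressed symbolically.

Assume L is regular; let p be its pumping constant.
Choose w = 0^p 1^{p+p!+1}. Since p ≠ (p+p!+1)-1 = p+p!, w ∈ L; and |w| ≥ p.
The pumping lemma gives a decomposition w = xyz where |xy| ≤ p and |y| > 0.
Since the first p symbols of w are all 0's and |xy| ≤ p, y lies entirely in the leading 0-block: y = 0^k for some k with 1 ≤ k ≤ p.
Since 1 ≤ k ≤ p, k divides p!; set t = 1 + p!/k. Then xy^t z has p + (p!/k)·k = p + p! copies of 0. Now the 0-count is p+p! and (1-count)-1 = (p+p!+1)-1 = p+p!, so i+1 ≠ j fails. So xy^t z = 0^{p+p!} 1^{p+p!+1} ∉ L.
This is a contradiction; hence L is not regular.

0^{p+p!} 1^{p+p!+1}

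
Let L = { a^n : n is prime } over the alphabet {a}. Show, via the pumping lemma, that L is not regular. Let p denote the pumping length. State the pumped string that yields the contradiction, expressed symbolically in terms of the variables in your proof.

a^{q(1+k)}

Assume L is regular; let p be its pumping constant.
Let q be a prime with q ≥ p+2 (infinitely many primes exist), and take w = a^q ∈ L with |w| = q ≥ p.
Write w = xyz as guaranteed by the lemma, with |xy| ≤ p and y is nonempty.
Then y = a^k for some k with 1 ≤ k ≤ p.
Since 1 ≤ k ≤ p, |xz| = q-k. Pump with i = q+1: |xy^{q+1}z| = (q-k)+(q+1)k = q+qk = q(1+k), which is composite (both factors ≥ 2). So xy^{q+1}z = a^{q(1+k)} ∉ L.
This is a contradiction; hence L is not regular.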